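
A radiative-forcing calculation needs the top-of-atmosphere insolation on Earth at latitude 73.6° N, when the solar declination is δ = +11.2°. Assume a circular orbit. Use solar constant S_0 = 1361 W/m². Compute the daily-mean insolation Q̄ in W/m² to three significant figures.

cos h₀ = −tan(+73.6°) tan(+11.200°) = -0.6728, h₀ = 2.3087 rad.
Bracket: h₀ sin ϕ sin δ + cos ϕ cos δ sin h₀ = 2.3087×0.95931×0.19423 + 0.28234×0.98096×0.73986 = 0.430173 + 0.204915 = 0.635088.
Q̄ = (S_0/π) × [bracket] = (1361/π) × 0.635088 = 275.1 W/m².

Q̄ ≈ 275 W/m²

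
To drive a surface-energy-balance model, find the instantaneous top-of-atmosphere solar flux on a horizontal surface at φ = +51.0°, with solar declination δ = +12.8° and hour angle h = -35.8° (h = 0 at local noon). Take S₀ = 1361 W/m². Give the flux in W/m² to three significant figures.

912 W/m²

cos θ_z = sin φ sin δ + cos φ cos δ cos h = 0.172176 + 0.497735 = 0.669911.
Flux = S₀ · cos θ_z = 1361 × 0.669911 = 911.7 W/m².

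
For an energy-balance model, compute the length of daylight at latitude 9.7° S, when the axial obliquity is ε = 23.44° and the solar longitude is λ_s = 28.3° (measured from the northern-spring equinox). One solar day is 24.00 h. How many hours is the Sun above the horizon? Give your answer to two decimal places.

Solar declination: sin δ = sin ε · sin λ_s = sin 23.44° × sin 28.3° = 0.18859, so δ = +10.870°.
cos H₀ = −tan φ · tan δ = −tan(-9.7°) × tan(+10.870°) = 0.0328, so H₀ = 1.5380 rad = 88.12°.
Daylight = 2H₀/(2π) × 24.00 h = (1.5380/π) × 24.00 = 11.75 h.

11.75 h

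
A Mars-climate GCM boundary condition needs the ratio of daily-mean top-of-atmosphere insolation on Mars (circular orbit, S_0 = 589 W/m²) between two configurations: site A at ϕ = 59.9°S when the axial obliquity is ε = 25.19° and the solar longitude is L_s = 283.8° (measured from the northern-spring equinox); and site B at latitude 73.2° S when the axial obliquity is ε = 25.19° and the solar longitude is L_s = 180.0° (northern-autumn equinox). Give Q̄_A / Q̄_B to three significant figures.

Q̄_A / Q̄_B ≈ 4.04

— Configuration A (ϕ=-59.9°):
Solar declination: sin δ = sin ε · sin L_s = sin 25.19° × sin 283.8° = -0.41334, so δ = -24.415°.
cos h₀ = −tan(-59.9°) tan(-24.415°) = -0.7831, h₀ = 2.4704 rad.
Bracket: h₀ sin ϕ sin δ + cos ϕ cos δ sin h₀ = 2.4704×-0.86515×-0.41334 + 0.50151×0.91058×0.62194 = 0.883418 + 0.284018 = 1.167436.
Q̄ = (S_0/π) × [bracket] = (589/π) × 1.167436 = 218.88 W/m².
— Configuration B (ϕ=-73.2°):
Solar declination: sin δ = sin ε · sin L_s = sin 25.19° × sin 180.0° = 0.00000, so δ = +0.000°.
cos h₀ = −tan(-73.2°) tan(+0.000°) = 0.0000, h₀ = 1.5708 rad.
Bracket: h₀ sin ϕ sin δ + cos ϕ cos δ sin h₀ = 1.5708×-0.95732×0.00000 + 0.28903×1.00000×1.00000 = -0.000000 + 0.289030 = 0.289030.
Q̄ = (S_0/π) × [bracket] = (589/π) × 0.289030 = 54.189 W/m².
Ratio Q̄_A / Q̄_B = 218.88 / 54.189 = 4.039.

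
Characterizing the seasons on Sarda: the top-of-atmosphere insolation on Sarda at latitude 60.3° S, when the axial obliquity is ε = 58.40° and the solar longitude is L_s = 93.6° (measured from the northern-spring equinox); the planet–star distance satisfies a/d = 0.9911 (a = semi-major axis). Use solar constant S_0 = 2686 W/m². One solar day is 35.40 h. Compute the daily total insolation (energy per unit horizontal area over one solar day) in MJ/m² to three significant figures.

Solar declination: sin δ = sin ε · sin L_s = sin 58.40° × sin 93.6° = 0.85005, so δ = +58.217°.
cos h₀ = −tan(-60.3°) tan(+58.217°) = 2.8294 ≥ 1 ⇒ polar night, h₀ = 0 and Q̄ = 0.
Inverse-square distance factor (a/d)² = 0.9911² = 0.982279.
Daily total = Q̄ × 35.40 h × 3600 s/h = 0.00 MJ/m².

0.00 MJ/m²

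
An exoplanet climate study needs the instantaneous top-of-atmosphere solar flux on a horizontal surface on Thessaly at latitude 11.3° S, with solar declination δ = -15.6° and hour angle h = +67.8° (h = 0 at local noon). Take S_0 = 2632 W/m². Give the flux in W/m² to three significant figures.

cos θ_z = sin ϕ sin δ + cos ϕ cos δ cos h = 0.052694 + 0.356867 = 0.409561.
Flux = S_0 · cos θ_z = 2632 × 0.409561 = 1078 W/m².

1.08e+03 W/m²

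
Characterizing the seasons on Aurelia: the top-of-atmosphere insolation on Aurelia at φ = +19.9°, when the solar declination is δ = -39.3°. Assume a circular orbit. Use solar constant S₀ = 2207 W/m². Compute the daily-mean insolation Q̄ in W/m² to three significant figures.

Q̄ ≈ 296 W/m²

cos H₀ = −tan(+19.9°) tan(-39.300°) = 0.2963, H₀ = 1.2700 rad.
Bracket: H₀ sin φ sin δ + cos φ cos δ sin H₀ = 1.2700×0.34038×-0.63338 + 0.94029×0.77384×0.95510 = -0.273799 + 0.694963 = 0.421164.
Q̄ = (S₀/π) × [bracket] = (2207/π) × 0.421164 = 295.9 W/m².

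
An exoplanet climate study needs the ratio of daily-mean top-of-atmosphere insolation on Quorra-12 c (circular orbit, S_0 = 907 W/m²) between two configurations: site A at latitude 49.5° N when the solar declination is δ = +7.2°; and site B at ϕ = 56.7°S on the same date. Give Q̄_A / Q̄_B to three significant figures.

— Configuration A (ϕ=+49.5°):
cos h₀ = −tan(+49.5°) tan(+7.200°) = -0.1479, h₀ = 1.7193 rad.
Bracket: h₀ sin ϕ sin δ + cos ϕ cos δ sin h₀ = 1.7193×0.76041×0.12533 + 0.64945×0.99211×0.98900 = 0.163853 + 0.637238 = 0.801091.
Q̄ = (S_0/π) × [bracket] = (907/π) × 0.801091 = 231.28 W/m².
— Configuration B (ϕ=-56.7°):
cos h₀ = −tan(-56.7°) tan(+7.200°) = 0.1923, h₀ = 1.3773 rad.
Bracket: h₀ sin ϕ sin δ + cos ϕ cos δ sin h₀ = 1.3773×-0.83581×0.12533 + 0.54902×0.99211×0.98133 = -0.144275 + 0.534519 = 0.390244.
Q̄ = (S_0/π) × [bracket] = (907/π) × 0.390244 = 112.67 W/m².
Ratio Q̄_A / Q̄_B = 231.28 / 112.67 = 2.053.

Q̄_A / Q̄_B ≈ 2.05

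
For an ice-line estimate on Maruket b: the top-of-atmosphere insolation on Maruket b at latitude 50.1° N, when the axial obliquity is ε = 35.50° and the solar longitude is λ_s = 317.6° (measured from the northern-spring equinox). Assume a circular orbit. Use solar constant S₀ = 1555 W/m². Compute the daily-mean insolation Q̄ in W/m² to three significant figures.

Q̄ ≈ 97.3 W/m²

Solar declination: sin δ = sin ε · sin λ_s = sin 35.50° × sin 317.6° = -0.39157, so δ = -23.052°.
cos H₀ = −tan(+50.1°) tan(-23.052°) = 0.5090, H₀ = 1.0368 rad.
Bracket: H₀ sin φ sin δ + cos φ cos δ sin H₀ = 1.0368×0.76717×-0.39157 + 0.64145×0.92015×0.86079 = -0.311456 + 0.508064 = 0.196608.
Q̄ = (S₀/π) × [bracket] = (1555/π) × 0.196608 = 97.32 W/m².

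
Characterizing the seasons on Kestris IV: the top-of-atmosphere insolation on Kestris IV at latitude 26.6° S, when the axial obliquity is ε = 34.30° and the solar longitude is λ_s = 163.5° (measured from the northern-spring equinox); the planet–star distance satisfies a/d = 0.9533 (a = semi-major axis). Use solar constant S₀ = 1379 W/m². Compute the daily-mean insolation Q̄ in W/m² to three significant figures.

Q̄ ≈ 308 W/m²

Solar declination: sin δ = sin ε · sin λ_s = sin 34.30° × sin 163.5° = 0.16005, so δ = +9.210°.
cos H₀ = −tan(-26.6°) tan(+9.210°) = 0.0812, H₀ = 1.4895 rad.
Bracket: H₀ sin φ sin δ + cos φ cos δ sin H₀ = 1.4895×-0.44776×0.16005 + 0.89415×0.98711×0.99670 = -0.106744 + 0.879712 = 0.772968.
Inverse-square distance factor (a/d)² = 0.9533² = 0.908781.
Q̄ = (S₀/π) × 0.908781 × [bracket] = (1379/π) × 0.908781 × 0.772968 = 308.3 W/m².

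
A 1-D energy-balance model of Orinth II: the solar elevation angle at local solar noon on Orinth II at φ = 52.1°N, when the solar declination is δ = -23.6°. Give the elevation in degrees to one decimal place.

At local noon the hour angle is zero, so the zenith angle equals |φ − δ| = |+52.1° − (-23.600°)| = 75.700°.
Elevation = 90° − 75.700° = 14.3°.

14.3°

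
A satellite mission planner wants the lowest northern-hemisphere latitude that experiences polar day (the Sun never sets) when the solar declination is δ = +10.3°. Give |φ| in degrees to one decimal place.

Polar day requires cos H₀ = −tan φ tan δ ≤ −1, i.e. tan φ tan δ ≥ 1.
The boundary is |tan φ| · |tan δ| = 1, so |φ| = 90° − |δ| = 90° − 10.3° = 79.7° in the northern hemisphere.

|φ| = 79.7°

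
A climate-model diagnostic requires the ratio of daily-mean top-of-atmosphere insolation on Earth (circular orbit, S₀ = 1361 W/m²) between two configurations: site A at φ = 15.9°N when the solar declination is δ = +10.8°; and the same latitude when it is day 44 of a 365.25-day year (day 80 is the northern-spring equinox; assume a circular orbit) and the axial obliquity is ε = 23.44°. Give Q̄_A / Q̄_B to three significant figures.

— Configuration A (φ=+15.9°):
cos H₀ = −tan(+15.9°) tan(+10.800°) = -0.0543, H₀ = 1.6252 rad.
Bracket: H₀ sin φ sin δ + cos φ cos δ sin H₀ = 1.6252×0.27396×0.18738 + 0.96174×0.98229×0.99852 = 0.083429 + 0.943309 = 1.026738.
Q̄ = (S₀/π) × [bracket] = (1361/π) × 1.026738 = 444.80 W/m².
— Configuration B (φ=+15.9°):
Solar longitude: λ_s = 360° × (44 − 80)/365.25 = -35.483°, i.e. -35.483° + 360° = 324.517°.
sin δ = sin 23.44° × sin 324.517° = -0.23090, so δ = -13.350°.
cos H₀ = −tan(+15.9°) tan(-13.350°) = 0.0676, H₀ = 1.5031 rad.
Bracket: H₀ sin φ sin δ + cos φ cos δ sin H₀ = 1.5031×0.27396×-0.23090 + 0.96174×0.97298×0.99771 = -0.095082 + 0.933611 = 0.838529.
Q̄ = (S₀/π) × [bracket] = (1361/π) × 0.838529 = 363.27 W/m².
Ratio Q̄_A / Q̄_B = 444.80 / 363.27 = 1.224.

Q̄_A / Q̄_B ≈ 1.22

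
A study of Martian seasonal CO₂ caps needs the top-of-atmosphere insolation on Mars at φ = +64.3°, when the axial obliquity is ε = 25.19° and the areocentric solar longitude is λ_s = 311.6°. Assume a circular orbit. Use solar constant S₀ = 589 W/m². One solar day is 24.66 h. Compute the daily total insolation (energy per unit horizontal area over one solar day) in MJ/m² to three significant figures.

sin δ = sin 25.19° × sin 311.6° = -0.31828, so δ = -18.559°.
cos H₀ = −tan(+64.3°) tan(-18.559°) = 0.6976, H₀ = 0.7987 rad.
Bracket: H₀ sin φ sin δ + cos φ cos δ sin H₀ = 0.7987×0.90108×-0.31828 + 0.43366×0.94800×0.71648 = -0.229064 + 0.294552 = 0.065488.
Q̄ = (S₀/π) × [bracket] = (589/π) × 0.065488 = 12.278 W/m².
Daily total = Q̄ × 24.66 h × 3600 s/h = 12.278 × 24.66 × 3600 / 10⁶ = 1.090 MJ/m².

1.09 MJ/m²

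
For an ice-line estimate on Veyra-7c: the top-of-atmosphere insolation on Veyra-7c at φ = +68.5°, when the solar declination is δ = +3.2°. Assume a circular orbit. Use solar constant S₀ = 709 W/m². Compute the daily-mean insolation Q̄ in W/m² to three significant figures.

cos H₀ = −tan(+68.5°) tan(+3.200°) = -0.1419, H₀ = 1.7132 rad.
Bracket: H₀ sin φ sin δ + cos φ cos δ sin H₀ = 1.7132×0.93042×0.05582 + 0.36650×0.99844×0.98988 = 0.088977 + 0.362225 = 0.451202.
Q̄ = (S₀/π) × [bracket] = (709/π) × 0.451202 = 101.8 W/m².

Q̄ ≈ 102 W/m²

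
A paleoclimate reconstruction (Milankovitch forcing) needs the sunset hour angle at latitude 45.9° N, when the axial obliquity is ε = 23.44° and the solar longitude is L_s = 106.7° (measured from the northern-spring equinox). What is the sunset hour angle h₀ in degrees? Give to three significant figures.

h₀ = 115°

Solar declination: sin δ = sin ε · sin L_s = sin 23.44° × sin 106.7° = 0.38101, so δ = +22.396°.
cos h₀ = −tan ϕ · tan δ = −tan(+45.9°) × tan(+22.396°) = -0.4252, so h₀ = 2.0100 rad = 115.17°.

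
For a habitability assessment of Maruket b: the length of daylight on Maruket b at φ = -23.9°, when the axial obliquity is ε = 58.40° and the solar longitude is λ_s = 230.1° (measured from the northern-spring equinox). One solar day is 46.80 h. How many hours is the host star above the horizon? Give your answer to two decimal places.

Solar declination: sin δ = sin ε · sin λ_s = sin 58.40° × sin 230.1° = -0.65342, so δ = -40.800°.
cos H₀ = −tan φ · tan δ = −tan(-23.9°) × tan(-40.800°) = -0.3825, so H₀ = 1.9633 rad = 112.49°.
Daylight = 2H₀/(2π) × 46.80 h = (1.9633/π) × 46.80 = 29.25 h.

29.25 h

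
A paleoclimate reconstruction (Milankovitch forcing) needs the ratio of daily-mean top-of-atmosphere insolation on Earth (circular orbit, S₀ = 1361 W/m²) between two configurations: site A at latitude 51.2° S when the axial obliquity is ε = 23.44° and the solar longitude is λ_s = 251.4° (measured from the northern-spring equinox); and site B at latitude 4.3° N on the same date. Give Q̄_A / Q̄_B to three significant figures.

— Configuration A (φ=-51.2°):
Solar declination: sin δ = sin ε · sin λ_s = sin 23.44° × sin 251.4° = -0.37701, so δ = -22.149°.
cos H₀ = −tan(-51.2°) tan(-22.149°) = -0.5063, H₀ = 2.1016 rad.
Bracket: H₀ sin φ sin δ + cos φ cos δ sin H₀ = 2.1016×-0.77934×-0.37701 + 0.62660×0.92621×0.86238 = 0.617490 + 0.500494 = 1.117984.
Q̄ = (S₀/π) × [bracket] = (1361/π) × 1.117984 = 484.33 W/m².
— Configuration B (φ=+4.3°):
cos H₀ = −tan(+4.3°) tan(-22.149°) = 0.0306, H₀ = 1.5402 rad.
Bracket: H₀ sin φ sin δ + cos φ cos δ sin H₀ = 1.5402×0.07498×-0.37701 + 0.99719×0.92621×0.99953 = -0.043539 + 0.923173 = 0.879634.
Q̄ = (S₀/π) × [bracket] = (1361/π) × 0.879634 = 381.07 W/m².
Ratio Q̄_A / Q̄_B = 484.33 / 381.07 = 1.271.

Q̄_A / Q̄_B ≈ 1.27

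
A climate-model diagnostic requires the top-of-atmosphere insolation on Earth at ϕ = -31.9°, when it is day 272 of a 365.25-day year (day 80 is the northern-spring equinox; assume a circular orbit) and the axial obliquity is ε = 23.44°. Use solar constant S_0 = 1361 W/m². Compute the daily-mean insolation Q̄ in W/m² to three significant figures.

Solar longitude: L_s = 360° × (272 − 80)/365.25 = 189.240°.
sin δ = sin 23.44° × sin 189.240° = -0.06387, so δ = -3.662°.
cos h₀ = −tan(-31.9°) tan(-3.662°) = -0.0398, h₀ = 1.6106 rad.
Bracket: h₀ sin ϕ sin δ + cos ϕ cos δ sin h₀ = 1.6106×-0.52844×-0.06387 + 0.84897×0.99796×0.99921 = 0.054360 + 0.846569 = 0.900929.
Q̄ = (S_0/π) × [bracket] = (1361/π) × 0.900929 = 390.3 W/m².

Q̄ ≈ 390 W/m²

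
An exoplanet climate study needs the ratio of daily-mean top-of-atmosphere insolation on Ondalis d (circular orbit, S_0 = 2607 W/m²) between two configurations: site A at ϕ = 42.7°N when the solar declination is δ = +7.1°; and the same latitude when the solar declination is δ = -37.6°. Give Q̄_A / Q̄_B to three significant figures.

— Configuration A (ϕ=+42.7°):
cos h₀ = −tan(+42.7°) tan(+7.100°) = -0.1149, h₀ = 1.6860 rad.
Bracket: h₀ sin ϕ sin δ + cos ϕ cos δ sin h₀ = 1.6860×0.67816×0.12360 + 0.73491×0.99233×0.99337 = 0.141321 + 0.724438 = 0.865759.
Q̄ = (S_0/π) × [bracket] = (2607/π) × 0.865759 = 718.44 W/m².
— Configuration B (ϕ=+42.7°):
cos h₀ = −tan(+42.7°) tan(-37.600°) = 0.7106, h₀ = 0.7804 rad.
Bracket: h₀ sin ϕ sin δ + cos ϕ cos δ sin h₀ = 0.7804×0.67816×-0.61015 + 0.73491×0.79229×0.70356 = -0.322913 + 0.409656 = 0.086743.
Q̄ = (S_0/π) × [bracket] = (2607/π) × 0.086743 = 71.982 W/m².
Ratio Q̄_A / Q̄_B = 718.44 / 71.982 = 9.981.

Q̄_A / Q̄_B ≈ 9.98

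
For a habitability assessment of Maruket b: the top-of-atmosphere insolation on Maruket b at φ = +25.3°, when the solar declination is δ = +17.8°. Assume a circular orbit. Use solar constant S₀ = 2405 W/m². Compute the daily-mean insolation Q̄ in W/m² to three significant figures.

Q̄ ≈ 824 W/m²

cos H₀ = −tan(+25.3°) tan(+17.800°) = -0.1518, H₀ = 1.7232 rad.
Bracket: H₀ sin φ sin δ + cos φ cos δ sin H₀ = 1.7232×0.42736×0.30570 + 0.90408×0.95213×0.98842 = 0.225126 + 0.850834 = 1.075960.
Q̄ = (S₀/π) × [bracket] = (2405/π) × 1.075960 = 823.7 W/m².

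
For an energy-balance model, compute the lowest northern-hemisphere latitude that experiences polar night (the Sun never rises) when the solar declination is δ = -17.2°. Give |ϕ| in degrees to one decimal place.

|ϕ| = 72.8°

Polar night requires cos h₀ = −tan ϕ tan δ ≥ 1, i.e. tan ϕ tan δ ≤ −1.
The boundary is |tan ϕ| · |tan δ| = 1, so |ϕ| = 90° − |δ| = 90° − 17.2° = 72.8° in the northern hemisphere.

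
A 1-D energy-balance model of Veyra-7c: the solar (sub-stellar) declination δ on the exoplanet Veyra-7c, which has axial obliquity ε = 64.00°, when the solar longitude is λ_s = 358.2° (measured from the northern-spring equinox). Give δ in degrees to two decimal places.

δ = -1.62°

sin δ = sin ε · sin λ_s = sin 64.00° × sin 358.2° = -0.028232.
δ = arcsin(-0.028232) = -1.62°.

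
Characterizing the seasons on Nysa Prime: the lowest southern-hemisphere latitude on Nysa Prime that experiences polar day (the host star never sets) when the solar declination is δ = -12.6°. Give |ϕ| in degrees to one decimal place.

|ϕ| = 77.4°

Polar day requires cos h₀ = −tan ϕ tan δ ≤ −1, i.e. tan ϕ tan δ ≥ 1.
The boundary is |tan ϕ| · |tan δ| = 1, so |ϕ| = 90° − |δ| = 90° − 12.6° = 77.4° in the southern hemisphere.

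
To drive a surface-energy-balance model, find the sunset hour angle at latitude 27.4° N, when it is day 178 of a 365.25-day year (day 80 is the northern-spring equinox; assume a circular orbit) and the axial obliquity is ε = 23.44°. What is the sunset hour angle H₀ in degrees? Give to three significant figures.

Solar longitude: λ_s = 360° × (178 − 80)/365.25 = 96.591°.
sin δ = sin 23.44° × sin 96.591° = 0.39516, so δ = +23.276°.
cos H₀ = −tan φ · tan δ = −tan(+27.4°) × tan(+23.276°) = -0.2230, so H₀ = 1.7957 rad = 102.88°.

H₀ = 103°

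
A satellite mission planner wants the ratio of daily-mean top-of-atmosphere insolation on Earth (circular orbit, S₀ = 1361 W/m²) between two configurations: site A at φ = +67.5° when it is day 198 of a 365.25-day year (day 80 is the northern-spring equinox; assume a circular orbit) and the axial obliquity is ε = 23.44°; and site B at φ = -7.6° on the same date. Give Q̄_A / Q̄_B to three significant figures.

— Configuration A (φ=+67.5°):
Solar longitude: λ_s = 360° × (198 − 80)/365.25 = 116.304°.
sin δ = sin 23.44° × sin 116.304° = 0.35660, so δ = +20.892°.
cos H₀ = −tan(+67.5°) tan(+20.892°) = -0.9215, H₀ = 2.7427 rad.
Bracket: H₀ sin φ sin δ + cos φ cos δ sin H₀ = 2.7427×0.92388×0.35660 + 0.38268×0.93426×0.38840 = 0.903598 + 0.138862 = 1.042460.
Q̄ = (S₀/π) × [bracket] = (1361/π) × 1.042460 = 451.61 W/m².
— Configuration B (φ=-7.6°):
cos H₀ = −tan(-7.6°) tan(+20.892°) = 0.0509, H₀ = 1.5198 rad.
Bracket: H₀ sin φ sin δ + cos φ cos δ sin H₀ = 1.5198×-0.13226×0.35660 + 0.99122×0.93426×0.99870 = -0.071680 + 0.924853 = 0.853173.
Q̄ = (S₀/π) × [bracket] = (1361/π) × 0.853173 = 369.61 W/m².
Ratio Q̄_A / Q̄_B = 451.61 / 369.61 = 1.222.

Q̄_A / Q̄_B ≈ 1.22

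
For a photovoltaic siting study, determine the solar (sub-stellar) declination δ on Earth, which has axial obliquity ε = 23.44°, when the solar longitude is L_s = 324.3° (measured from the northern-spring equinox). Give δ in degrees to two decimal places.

sin δ = sin ε · sin L_s = sin 23.44° × sin 324.3° = -0.232126.
δ = arcsin(-0.232126) = -13.42°.

δ = -13.42°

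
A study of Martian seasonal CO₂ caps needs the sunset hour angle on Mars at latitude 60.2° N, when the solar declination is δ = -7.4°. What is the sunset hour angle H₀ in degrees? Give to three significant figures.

H₀ = 76.9°

cos H₀ = −tan φ · tan δ = −tan(+60.2°) × tan(-7.400°) = 0.2268, so H₀ = 1.3420 rad = 76.89°.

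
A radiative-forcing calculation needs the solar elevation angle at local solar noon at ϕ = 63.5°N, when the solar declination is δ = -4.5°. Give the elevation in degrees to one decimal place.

22.0°

At local noon the hour angle is zero, so the zenith angle equals |ϕ − δ| = |+63.5° − (-4.500°)| = 68.000°.
Elevation = 90° − 68.000° = 22.0°.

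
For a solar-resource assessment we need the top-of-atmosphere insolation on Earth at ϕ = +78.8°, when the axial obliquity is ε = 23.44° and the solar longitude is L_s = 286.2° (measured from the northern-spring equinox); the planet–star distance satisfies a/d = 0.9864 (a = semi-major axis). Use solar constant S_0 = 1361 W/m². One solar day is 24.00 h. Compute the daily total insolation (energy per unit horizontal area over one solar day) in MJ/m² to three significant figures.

0.00 MJ/m²

Solar declination: sin δ = sin ε · sin L_s = sin 23.44° × sin 286.2° = -0.38199, so δ = -22.457°.
cos h₀ = −tan(+78.8°) tan(-22.457°) = 2.0875 ≥ 1 ⇒ polar night, h₀ = 0 and Q̄ = 0.
Inverse-square distance factor (a/d)² = 0.9864² = 0.972985.
Daily total = Q̄ × 24.00 h × 3600 s/h = 0.00 MJ/m².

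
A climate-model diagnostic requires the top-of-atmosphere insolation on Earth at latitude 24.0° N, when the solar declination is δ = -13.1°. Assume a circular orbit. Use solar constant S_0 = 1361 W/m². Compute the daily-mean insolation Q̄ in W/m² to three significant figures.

Q̄ ≈ 325 W/m²

cos h₀ = −tan(+24.0°) tan(-13.100°) = 0.1036, h₀ = 1.4670 rad.
Bracket: h₀ sin ϕ sin δ + cos ϕ cos δ sin h₀ = 1.4670×0.40674×-0.22665 + 0.91355×0.97398×0.99462 = -0.135239 + 0.884992 = 0.749753.
Q̄ = (S_0/π) × [bracket] = (1361/π) × 0.749753 = 324.8 W/m².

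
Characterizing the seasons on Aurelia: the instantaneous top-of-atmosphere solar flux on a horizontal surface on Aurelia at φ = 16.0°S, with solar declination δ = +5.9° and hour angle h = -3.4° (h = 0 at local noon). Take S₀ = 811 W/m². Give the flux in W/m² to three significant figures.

cos θ_z = sin φ sin δ + cos φ cos δ cos h = -0.028333 + 0.954487 = 0.926154.
Flux = S₀ · cos θ_z = 811 × 0.926154 = 751.1 W/m².

751 W/m²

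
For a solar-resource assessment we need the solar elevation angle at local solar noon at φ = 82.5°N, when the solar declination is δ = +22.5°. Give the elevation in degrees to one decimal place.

At local noon the hour angle is zero, so the zenith angle equals |φ − δ| = |+82.5° − (+22.500°)| = 60.000°.
Elevation = 90° − 60.000° = 30.0°.

30.0°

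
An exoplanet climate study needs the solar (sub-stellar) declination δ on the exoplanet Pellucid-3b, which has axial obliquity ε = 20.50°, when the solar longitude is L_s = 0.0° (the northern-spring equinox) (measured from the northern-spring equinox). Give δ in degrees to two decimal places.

δ = +0.00°

sin δ = sin ε · sin L_s = sin 20.50° × sin 0.0° = 0.000000.
δ = arcsin(0.000000) = +0.00°.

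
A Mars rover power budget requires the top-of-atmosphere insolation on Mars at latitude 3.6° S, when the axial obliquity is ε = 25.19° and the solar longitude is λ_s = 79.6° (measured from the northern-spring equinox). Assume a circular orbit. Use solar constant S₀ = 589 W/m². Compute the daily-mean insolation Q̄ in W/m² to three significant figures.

Q̄ ≈ 162 W/m²

Solar declination: sin δ = sin ε · sin λ_s = sin 25.19° × sin 79.6° = 0.41863, so δ = +24.748°.
cos H₀ = −tan(-3.6°) tan(+24.748°) = 0.0290, H₀ = 1.5418 rad.
Bracket: H₀ sin φ sin δ + cos φ cos δ sin H₀ = 1.5418×-0.06279×0.41863 + 0.99803×0.90816×0.99958 = -0.040527 + 0.905990 = 0.865463.
Q̄ = (S₀/π) × [bracket] = (589/π) × 0.865463 = 162.3 W/m².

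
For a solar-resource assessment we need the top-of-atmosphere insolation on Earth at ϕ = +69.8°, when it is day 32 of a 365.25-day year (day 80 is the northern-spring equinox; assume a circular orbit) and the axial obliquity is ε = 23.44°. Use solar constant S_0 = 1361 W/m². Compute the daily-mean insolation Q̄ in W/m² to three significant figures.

Solar longitude: L_s = 360° × (32 − 80)/365.25 = -47.310°, i.e. -47.310° + 360° = 312.690°.
sin δ = sin 23.44° × sin 312.690° = -0.29239, so δ = -17.001°.
cos h₀ = −tan(+69.8°) tan(-17.001°) = 0.8310, h₀ = 0.5899 rad.
Bracket: h₀ sin ϕ sin δ + cos ϕ cos δ sin h₀ = 0.5899×0.93849×-0.29239 + 0.34530×0.95630×0.55627 = -0.161872 + 0.183686 = 0.021814.
Q̄ = (S_0/π) × [bracket] = (1361/π) × 0.021814 = 9.450 W/m².

Q̄ ≈ 9.45 W/m²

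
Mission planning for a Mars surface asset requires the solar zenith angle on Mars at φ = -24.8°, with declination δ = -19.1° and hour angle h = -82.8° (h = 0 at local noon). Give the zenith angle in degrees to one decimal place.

cos θ_z = sin φ sin δ + cos φ cos δ cos h = 0.137252 + 0.107511 = 0.244763.
θ_z = arccos(0.244763) = 75.8°.

θ_z = 75.8°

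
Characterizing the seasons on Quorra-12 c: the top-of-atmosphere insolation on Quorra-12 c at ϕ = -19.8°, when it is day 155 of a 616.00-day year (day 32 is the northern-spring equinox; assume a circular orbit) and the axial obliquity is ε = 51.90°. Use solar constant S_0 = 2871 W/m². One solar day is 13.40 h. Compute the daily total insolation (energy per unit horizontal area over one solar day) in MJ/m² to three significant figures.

12.3 MJ/m²

Solar longitude: L_s = 360° × (155 − 32)/616.00 = 71.883°.
sin δ = sin 51.90° × sin 71.883° = 0.74792, so δ = +48.411°.
cos h₀ = −tan(-19.8°) tan(+48.411°) = 0.4057, h₀ = 1.1531 rad.
Bracket: h₀ sin ϕ sin δ + cos ϕ cos δ sin h₀ = 1.1531×-0.33874×0.74792 + 0.94088×0.66379×0.91403 = -0.292138 + 0.570854 = 0.278716.
Q̄ = (S_0/π) × [bracket] = (2871/π) × 0.278716 = 254.71 W/m².
Daily total = Q̄ × 13.40 h × 3600 s/h = 254.71 × 13.40 × 3600 / 10⁶ = 12.29 MJ/m².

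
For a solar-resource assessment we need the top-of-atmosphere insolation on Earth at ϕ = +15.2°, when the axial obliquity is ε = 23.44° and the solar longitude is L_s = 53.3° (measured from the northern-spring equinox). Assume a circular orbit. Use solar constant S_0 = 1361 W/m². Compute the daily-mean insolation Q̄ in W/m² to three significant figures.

Solar declination: sin δ = sin ε · sin L_s = sin 23.44° × sin 53.3° = 0.31894, so δ = +18.599°.
cos h₀ = −tan(+15.2°) tan(+18.599°) = -0.0914, h₀ = 1.6624 rad.
Bracket: h₀ sin ϕ sin δ + cos ϕ cos δ sin h₀ = 1.6624×0.26219×0.31894 + 0.96502×0.94778×0.99581 = 0.139015 + 0.910794 = 1.049809.
Q̄ = (S_0/π) × [bracket] = (1361/π) × 1.049809 = 454.8 W/m².

Q̄ ≈ 455 W/m²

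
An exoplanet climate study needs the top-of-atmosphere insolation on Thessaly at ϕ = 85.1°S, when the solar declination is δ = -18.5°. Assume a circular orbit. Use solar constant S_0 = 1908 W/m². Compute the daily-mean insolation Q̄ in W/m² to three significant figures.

cos h₀ = −tan(-85.1°) tan(-18.500°) = -3.9029 ≤ −1 ⇒ polar day, h₀ = π.
Bracket: h₀ sin ϕ sin δ + cos ϕ cos δ sin h₀ = 3.1416×-0.99635×-0.31730 + 0.08542×0.94832×0.00000 = 0.993191 + 0.000000 = 0.993191.
Q̄ = (S_0/π) × [bracket] = (1908/π) × 0.993191 = 603.2 W/m².

Q̄ ≈ 603 W/m²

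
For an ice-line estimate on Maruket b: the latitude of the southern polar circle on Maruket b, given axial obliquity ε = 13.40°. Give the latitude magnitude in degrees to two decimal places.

76.60°

The polar circle is the lowest latitude that experiences at least one full rotation of continuous darkness at the northern-summer solstice; it lies at |ϕ| = 90° − ε = 90° − 13.40° = 76.60°.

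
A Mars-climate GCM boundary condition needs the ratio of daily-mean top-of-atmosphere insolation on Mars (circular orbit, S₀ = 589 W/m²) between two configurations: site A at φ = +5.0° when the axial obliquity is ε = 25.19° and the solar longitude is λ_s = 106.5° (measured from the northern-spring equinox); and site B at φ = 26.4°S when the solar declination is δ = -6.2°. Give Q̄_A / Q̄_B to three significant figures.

Q̄_A / Q̄_B ≈ 0.999

— Configuration A (φ=+5.0°):
Solar declination: sin δ = sin ε · sin λ_s = sin 25.19° × sin 106.5° = 0.40809, so δ = +24.085°.
cos H₀ = −tan(+5.0°) tan(+24.085°) = -0.0391, H₀ = 1.6099 rad.
Bracket: H₀ sin φ sin δ + cos φ cos δ sin H₀ = 1.6099×0.08716×0.40809 + 0.99619×0.91294×0.99923 = 0.057263 + 0.908761 = 0.966024.
Q̄ = (S₀/π) × [bracket] = (589/π) × 0.966024 = 181.11 W/m².
— Configuration B (φ=-26.4°):
cos H₀ = −tan(-26.4°) tan(-6.200°) = -0.0539, H₀ = 1.6247 rad.
Bracket: H₀ sin φ sin δ + cos φ cos δ sin H₀ = 1.6247×-0.44464×-0.10800 + 0.89571×0.99415×0.99854 = 0.078020 + 0.889170 = 0.967190.
Q̄ = (S₀/π) × [bracket] = (589/π) × 0.967190 = 181.33 W/m².
Ratio Q̄_A / Q̄_B = 181.11 / 181.33 = 0.9988.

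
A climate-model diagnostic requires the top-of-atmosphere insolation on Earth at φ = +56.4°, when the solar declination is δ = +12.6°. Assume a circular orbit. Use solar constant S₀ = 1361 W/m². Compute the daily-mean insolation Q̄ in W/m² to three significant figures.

cos H₀ = −tan(+56.4°) tan(+12.600°) = -0.3364, H₀ = 1.9139 rad.
Bracket: H₀ sin φ sin δ + cos φ cos δ sin H₀ = 1.9139×0.83292×0.21814 + 0.55339×0.97592×0.94171 = 0.347743 + 0.508584 = 0.856327.
Q̄ = (S₀/π) × [bracket] = (1361/π) × 0.856327 = 371.0 W/m².

Q̄ ≈ 371 W/m²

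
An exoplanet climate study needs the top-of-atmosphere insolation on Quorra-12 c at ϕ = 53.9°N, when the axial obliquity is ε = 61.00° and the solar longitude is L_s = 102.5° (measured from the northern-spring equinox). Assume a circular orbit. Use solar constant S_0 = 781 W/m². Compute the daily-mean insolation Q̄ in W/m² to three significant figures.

Solar declination: sin δ = sin ε · sin L_s = sin 61.00° × sin 102.5° = 0.85389, so δ = +58.637°.
cos h₀ = −tan(+53.9°) tan(+58.637°) = -2.2499 ≤ −1 ⇒ polar day, h₀ = π.
Bracket: h₀ sin ϕ sin δ + cos ϕ cos δ sin h₀ = 3.1416×0.80799×0.85389 + 0.58920×0.52046×0.00000 = 2.167498 + 0.000000 = 2.167498.
Q̄ = (S_0/π) × [bracket] = (781/π) × 2.167498 = 538.8 W/m².

Q̄ ≈ 539 W/m²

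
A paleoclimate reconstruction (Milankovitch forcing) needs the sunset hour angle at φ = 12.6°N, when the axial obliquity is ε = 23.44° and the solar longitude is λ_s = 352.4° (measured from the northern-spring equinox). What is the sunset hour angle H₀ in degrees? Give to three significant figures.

H₀ = 89.3°

Solar declination: sin δ = sin ε · sin λ_s = sin 23.44° × sin 352.4° = -0.05261, so δ = -3.016°.
cos H₀ = −tan φ · tan δ = −tan(+12.6°) × tan(-3.016°) = 0.0118, so H₀ = 1.5590 rad = 89.33°.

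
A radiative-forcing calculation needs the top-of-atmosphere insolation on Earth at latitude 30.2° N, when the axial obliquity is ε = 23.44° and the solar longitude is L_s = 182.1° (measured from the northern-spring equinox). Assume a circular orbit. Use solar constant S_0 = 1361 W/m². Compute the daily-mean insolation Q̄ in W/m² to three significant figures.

Solar declination: sin δ = sin ε · sin L_s = sin 23.44° × sin 182.1° = -0.01458, so δ = -0.835°.
cos h₀ = −tan(+30.2°) tan(-0.835°) = 0.0085, h₀ = 1.5623 rad.
Bracket: h₀ sin ϕ sin δ + cos ϕ cos δ sin h₀ = 1.5623×0.50302×-0.01458 + 0.86427×0.99989×0.99996 = -0.011458 + 0.864140 = 0.852682.
Q̄ = (S_0/π) × [bracket] = (1361/π) × 0.852682 = 369.4 W/m².

Q̄ ≈ 369 W/m²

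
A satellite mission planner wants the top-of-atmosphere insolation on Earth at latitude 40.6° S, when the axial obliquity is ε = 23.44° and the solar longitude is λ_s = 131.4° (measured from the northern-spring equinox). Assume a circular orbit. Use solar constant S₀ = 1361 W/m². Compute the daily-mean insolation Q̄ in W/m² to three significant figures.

Q̄ ≈ 193 W/m²

Solar declination: sin δ = sin ε · sin λ_s = sin 23.44° × sin 131.4° = 0.29839, so δ = +17.361°.
cos H₀ = −tan(-40.6°) tan(+17.361°) = 0.2680, H₀ = 1.2995 rad.
Bracket: H₀ sin φ sin δ + cos φ cos δ sin H₀ = 1.2995×-0.65077×0.29839 + 0.75927×0.95445×0.96343 = -0.252341 + 0.698184 = 0.445843.
Q̄ = (S₀/π) × [bracket] = (1361/π) × 0.445843 = 193.1 W/m².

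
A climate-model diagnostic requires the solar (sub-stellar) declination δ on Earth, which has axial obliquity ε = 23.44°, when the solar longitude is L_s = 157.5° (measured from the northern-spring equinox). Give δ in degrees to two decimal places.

sin δ = sin ε · sin L_s = sin 23.44° × sin 157.5° = 0.152227.
δ = arcsin(0.152227) = +8.76°.

δ = +8.76°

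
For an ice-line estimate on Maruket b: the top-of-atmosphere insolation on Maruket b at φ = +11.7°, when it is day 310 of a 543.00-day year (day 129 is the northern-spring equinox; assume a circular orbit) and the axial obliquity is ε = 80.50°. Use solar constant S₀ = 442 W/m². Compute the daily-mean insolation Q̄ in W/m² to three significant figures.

Q̄ ≈ 114 W/m²

Solar longitude: λ_s = 360° × (310 − 129)/543.00 = 120.000°.
sin δ = sin 80.50° × sin 120.000° = 0.85415, so δ = +58.666°.
cos H₀ = −tan(+11.7°) tan(+58.666°) = -0.3401, H₀ = 1.9179 rad.
Bracket: H₀ sin φ sin δ + cos φ cos δ sin H₀ = 1.9179×0.20279×0.85415 + 0.97922×0.52003×0.94037 = 0.332205 + 0.478859 = 0.811064.
Q̄ = (S₀/π) × [bracket] = (442/π) × 0.811064 = 114.1 W/m².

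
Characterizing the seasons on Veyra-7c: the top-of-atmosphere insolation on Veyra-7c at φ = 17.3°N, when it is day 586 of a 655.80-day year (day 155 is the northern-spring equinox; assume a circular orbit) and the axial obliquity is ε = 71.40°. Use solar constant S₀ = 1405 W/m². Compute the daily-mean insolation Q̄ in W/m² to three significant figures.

Solar longitude: λ_s = 360° × (586 − 155)/655.80 = 236.597°.
sin δ = sin 71.40° × sin 236.597° = -0.79121, so δ = -52.299°.
cos H₀ = −tan(+17.3°) tan(-52.299°) = 0.4030, H₀ = 1.1560 rad.
Bracket: H₀ sin φ sin δ + cos φ cos δ sin H₀ = 1.1560×0.29737×-0.79121 + 0.95476×0.61154×0.91521 = -0.271986 + 0.534367 = 0.262381.
Q̄ = (S₀/π) × [bracket] = (1405/π) × 0.262381 = 117.3 W/m².

Q̄ ≈ 117 W/m²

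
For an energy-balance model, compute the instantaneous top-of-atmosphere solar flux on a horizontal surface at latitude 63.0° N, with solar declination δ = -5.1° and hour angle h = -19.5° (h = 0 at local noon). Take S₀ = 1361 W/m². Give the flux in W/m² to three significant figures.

cos θ_z = sin φ sin δ + cos φ cos δ cos h = -0.079205 + 0.426256 = 0.347051.
Flux = S₀ · cos θ_z = 1361 × 0.347051 = 472.3 W/m².

472 W/m²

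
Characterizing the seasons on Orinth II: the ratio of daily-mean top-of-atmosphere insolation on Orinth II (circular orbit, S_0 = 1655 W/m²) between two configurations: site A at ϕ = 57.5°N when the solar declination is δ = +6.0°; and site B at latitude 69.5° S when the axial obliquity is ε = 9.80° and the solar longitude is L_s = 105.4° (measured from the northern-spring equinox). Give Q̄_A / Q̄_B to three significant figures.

Q̄_A / Q̄_B ≈ 4.90

— Configuration A (ϕ=+57.5°):
cos h₀ = −tan(+57.5°) tan(+6.000°) = -0.1650, h₀ = 1.7365 rad.
Bracket: h₀ sin ϕ sin δ + cos ϕ cos δ sin h₀ = 1.7365×0.84339×0.10453 + 0.53730×0.99452×0.98630 = 0.153089 + 0.527035 = 0.680124.
Q̄ = (S_0/π) × [bracket] = (1655/π) × 0.680124 = 358.29 W/m².
— Configuration B (ϕ=-69.5°):
Solar declination: sin δ = sin ε · sin L_s = sin 9.80° × sin 105.4° = 0.16410, so δ = +9.445°.
cos h₀ = −tan(-69.5°) tan(+9.445°) = 0.4449, h₀ = 1.1097 rad.
Bracket: h₀ sin ϕ sin δ + cos ϕ cos δ sin h₀ = 1.1097×-0.93667×0.16410 + 0.35021×0.98644×0.89556 = -0.170569 + 0.309381 = 0.138812.
Q̄ = (S_0/π) × [bracket] = (1655/π) × 0.138812 = 73.127 W/m².
Ratio Q̄_A / Q̄_B = 358.29 / 73.127 = 4.900.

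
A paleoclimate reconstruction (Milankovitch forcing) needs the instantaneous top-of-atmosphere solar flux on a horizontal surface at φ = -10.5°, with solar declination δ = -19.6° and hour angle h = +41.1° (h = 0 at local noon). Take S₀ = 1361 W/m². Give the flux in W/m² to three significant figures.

cos θ_z = sin φ sin δ + cos φ cos δ cos h = 0.061131 + 0.698013 = 0.759144.
Flux = S₀ · cos θ_z = 1361 × 0.759144 = 1033 W/m².

1.03e+03 W/m²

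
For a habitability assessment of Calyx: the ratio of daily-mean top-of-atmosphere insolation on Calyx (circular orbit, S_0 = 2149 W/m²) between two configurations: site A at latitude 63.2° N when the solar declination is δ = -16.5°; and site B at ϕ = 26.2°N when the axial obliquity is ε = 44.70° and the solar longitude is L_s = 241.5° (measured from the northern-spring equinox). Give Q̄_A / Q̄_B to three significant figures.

— Configuration A (ϕ=+63.2°):
cos h₀ = −tan(+63.2°) tan(-16.500°) = 0.5864, h₀ = 0.9442 rad.
Bracket: h₀ sin ϕ sin δ + cos ϕ cos δ sin h₀ = 0.9442×0.89259×-0.28402 + 0.45088×0.95882×0.81002 = -0.239367 + 0.350182 = 0.110815.
Q̄ = (S_0/π) × [bracket] = (2149/π) × 0.110815 = 75.803 W/m².
— Configuration B (ϕ=+26.2°):
Solar declination: sin δ = sin ε · sin L_s = sin 44.70° × sin 241.5° = -0.61816, so δ = -38.182°.
cos h₀ = −tan(+26.2°) tan(-38.182°) = 0.3870, h₀ = 1.1735 rad.
Bracket: h₀ sin ϕ sin δ + cos ϕ cos δ sin h₀ = 1.1735×0.44151×-0.61816 + 0.89726×0.78606×0.92210 = -0.320276 + 0.650357 = 0.330081.
Q̄ = (S_0/π) × [bracket] = (2149/π) × 0.330081 = 225.79 W/m².
Ratio Q̄_A / Q̄_B = 75.803 / 225.79 = 0.3357.

Q̄_A / Q̄_B ≈ 0.336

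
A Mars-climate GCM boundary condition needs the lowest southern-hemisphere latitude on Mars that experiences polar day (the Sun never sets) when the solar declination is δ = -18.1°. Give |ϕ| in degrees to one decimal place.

Polar day requires cos h₀ = −tan ϕ tan δ ≤ −1, i.e. tan ϕ tan δ ≥ 1.
The boundary is |tan ϕ| · |tan δ| = 1, so |ϕ| = 90° − |δ| = 90° − 18.1° = 71.9° in the southern hemisphere.

|ϕ| = 71.9°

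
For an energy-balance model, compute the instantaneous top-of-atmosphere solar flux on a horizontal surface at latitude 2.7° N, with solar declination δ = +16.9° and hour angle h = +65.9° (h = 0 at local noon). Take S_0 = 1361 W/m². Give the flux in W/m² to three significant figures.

cos θ_z = sin ϕ sin δ + cos ϕ cos δ cos h = 0.013694 + 0.390262 = 0.403956.
Flux = S_0 · cos θ_z = 1361 × 0.403956 = 549.8 W/m².

550 W/m²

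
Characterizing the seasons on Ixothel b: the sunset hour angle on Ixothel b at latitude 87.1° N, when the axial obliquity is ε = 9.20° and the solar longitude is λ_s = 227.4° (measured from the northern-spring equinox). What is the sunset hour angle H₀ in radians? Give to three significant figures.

H₀ = 0.00 rad

Solar declination: sin δ = sin ε · sin λ_s = sin 9.20° × sin 227.4° = -0.11769, so δ = -6.759°.
cos H₀ = −tan φ · tan δ = 2.3395 ≥ 1, so the host star never rises (polar night) and H₀ = 0.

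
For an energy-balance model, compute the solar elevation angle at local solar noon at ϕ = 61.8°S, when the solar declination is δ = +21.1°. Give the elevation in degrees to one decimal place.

7.1°

At local noon the hour angle is zero, so the zenith angle equals |ϕ − δ| = |-61.8° − (+21.100°)| = 82.900°.
Elevation = 90° − 82.900° = 7.1°.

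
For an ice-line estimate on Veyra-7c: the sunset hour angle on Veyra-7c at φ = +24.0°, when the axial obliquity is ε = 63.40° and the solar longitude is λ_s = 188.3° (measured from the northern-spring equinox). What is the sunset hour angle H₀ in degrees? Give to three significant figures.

Solar declination: sin δ = sin ε · sin λ_s = sin 63.40° × sin 188.3° = -0.12908, so δ = -7.416°.
cos H₀ = −tan φ · tan δ = −tan(+24.0°) × tan(-7.416°) = 0.0580, so H₀ = 1.5128 rad = 86.68°.

H₀ = 86.7°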